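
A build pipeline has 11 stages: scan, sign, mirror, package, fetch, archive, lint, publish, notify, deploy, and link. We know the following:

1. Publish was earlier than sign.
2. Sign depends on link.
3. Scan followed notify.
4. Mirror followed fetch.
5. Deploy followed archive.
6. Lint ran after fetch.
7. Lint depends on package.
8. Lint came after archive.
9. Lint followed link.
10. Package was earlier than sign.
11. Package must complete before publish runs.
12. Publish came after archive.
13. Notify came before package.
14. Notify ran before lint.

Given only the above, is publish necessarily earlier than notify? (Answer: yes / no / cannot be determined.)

no

Tracing the constraints gives notify → package → publish, so notify must come before publish.
That means publish cannot be before notify.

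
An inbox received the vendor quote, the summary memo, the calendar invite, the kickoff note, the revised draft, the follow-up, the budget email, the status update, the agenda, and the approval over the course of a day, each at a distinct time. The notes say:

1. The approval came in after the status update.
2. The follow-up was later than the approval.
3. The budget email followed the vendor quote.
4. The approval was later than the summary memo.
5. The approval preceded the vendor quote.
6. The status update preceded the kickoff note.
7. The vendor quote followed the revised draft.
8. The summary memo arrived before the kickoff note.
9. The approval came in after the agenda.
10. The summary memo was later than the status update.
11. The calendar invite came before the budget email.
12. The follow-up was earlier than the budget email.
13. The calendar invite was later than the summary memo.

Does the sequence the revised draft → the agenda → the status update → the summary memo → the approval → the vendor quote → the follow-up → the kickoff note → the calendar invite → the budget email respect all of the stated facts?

Check each stated constraint against the proposed order — e.g. the status update is ahead of the kickoff note; the revised draft is ahead of the vendor quote. Every pair is in the required order; nothing is violated.

yes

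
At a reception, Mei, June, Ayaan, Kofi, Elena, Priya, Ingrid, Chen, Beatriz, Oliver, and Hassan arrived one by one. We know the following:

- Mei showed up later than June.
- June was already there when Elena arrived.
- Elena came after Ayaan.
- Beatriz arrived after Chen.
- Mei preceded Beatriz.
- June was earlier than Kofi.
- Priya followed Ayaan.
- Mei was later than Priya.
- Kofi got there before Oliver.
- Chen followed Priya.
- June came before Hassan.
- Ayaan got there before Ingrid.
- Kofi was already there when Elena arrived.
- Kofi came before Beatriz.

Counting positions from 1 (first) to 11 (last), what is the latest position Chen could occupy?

10

Chen must come before Beatriz — 1 guest forced after them.
Everything else can be placed before Chen in some valid order, so Chen can sit as late as position 11 − 1 = 10.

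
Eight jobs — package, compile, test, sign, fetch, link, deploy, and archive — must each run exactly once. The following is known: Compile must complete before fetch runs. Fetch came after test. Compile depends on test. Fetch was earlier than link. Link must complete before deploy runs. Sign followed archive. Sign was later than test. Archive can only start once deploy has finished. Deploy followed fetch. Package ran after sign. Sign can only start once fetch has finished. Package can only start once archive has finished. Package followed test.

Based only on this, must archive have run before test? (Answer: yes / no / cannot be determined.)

Tracing the constraints gives test → fetch → deploy → archive, so test must come before archive.
That means archive cannot be before test.

no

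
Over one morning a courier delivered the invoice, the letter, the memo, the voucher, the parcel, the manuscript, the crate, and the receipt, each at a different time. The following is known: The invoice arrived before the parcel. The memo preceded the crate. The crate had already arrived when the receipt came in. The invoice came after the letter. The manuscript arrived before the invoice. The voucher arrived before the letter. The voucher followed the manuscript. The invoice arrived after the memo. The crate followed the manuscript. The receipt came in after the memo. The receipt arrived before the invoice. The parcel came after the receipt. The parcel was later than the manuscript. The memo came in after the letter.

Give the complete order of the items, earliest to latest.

the manuscript, the voucher, the letter, the memo, the crate, the receipt, the invoice, the parcel

The constraints fix every adjacent pair, so only one ordering works:
the manuscript → the voucher → the letter → the memo → the crate → the receipt → the invoice → the parcel.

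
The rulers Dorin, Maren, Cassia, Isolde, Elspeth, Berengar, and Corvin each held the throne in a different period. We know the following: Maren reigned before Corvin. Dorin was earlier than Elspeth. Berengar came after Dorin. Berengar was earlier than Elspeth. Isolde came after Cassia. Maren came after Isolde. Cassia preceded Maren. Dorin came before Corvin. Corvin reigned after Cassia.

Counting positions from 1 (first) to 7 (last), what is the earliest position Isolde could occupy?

Cassia must come before Isolde — 1 forced predecessor.
Nothing else is forced ahead of Isolde, so their earliest slot is position 1 + 1 = 2.

2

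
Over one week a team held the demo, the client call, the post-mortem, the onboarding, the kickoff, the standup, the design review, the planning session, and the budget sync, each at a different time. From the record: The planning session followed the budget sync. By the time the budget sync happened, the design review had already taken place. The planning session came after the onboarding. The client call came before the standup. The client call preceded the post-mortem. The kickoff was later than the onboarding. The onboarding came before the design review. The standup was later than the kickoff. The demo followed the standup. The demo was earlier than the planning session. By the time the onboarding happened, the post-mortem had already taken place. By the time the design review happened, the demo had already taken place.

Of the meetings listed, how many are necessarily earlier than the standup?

4

Directly stated before the standup: the client call and the kickoff.
The onboarding reaches the standup via the onboarding → the kickoff → the standup.
The post-mortem reaches the standup via the post-mortem → the onboarding → the kickoff → the standup.
That's the client call, the kickoff, the onboarding, and the post-mortem — 4 in all.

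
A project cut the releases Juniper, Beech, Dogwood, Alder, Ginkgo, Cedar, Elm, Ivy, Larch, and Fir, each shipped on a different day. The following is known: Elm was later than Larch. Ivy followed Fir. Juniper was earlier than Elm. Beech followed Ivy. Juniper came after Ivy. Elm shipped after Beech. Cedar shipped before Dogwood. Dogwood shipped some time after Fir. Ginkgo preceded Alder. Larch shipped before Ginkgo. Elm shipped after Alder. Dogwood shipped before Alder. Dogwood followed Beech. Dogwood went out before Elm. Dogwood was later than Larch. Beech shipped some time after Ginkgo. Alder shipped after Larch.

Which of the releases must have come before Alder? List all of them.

Beech, Cedar, Dogwood, Fir, Ginkgo, Ivy, Larch

Directly stated before Alder: Dogwood, Ginkgo, and Larch.
Beech reaches Alder via Beech → Dogwood → Alder.
Cedar reaches Alder via Cedar → Dogwood → Alder.
Fir reaches Alder via Fir → Dogwood → Alder.
Likewise Ivy reaches Alder by chaining the stated constraints.
No chain forces Juniper (or any of the others) ahead of Alder.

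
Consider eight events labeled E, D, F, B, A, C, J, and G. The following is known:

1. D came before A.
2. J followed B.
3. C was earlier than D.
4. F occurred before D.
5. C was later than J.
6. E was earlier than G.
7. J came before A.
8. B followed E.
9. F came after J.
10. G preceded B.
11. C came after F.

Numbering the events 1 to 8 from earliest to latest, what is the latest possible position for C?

C must come before A and D — 2 events forced after it.
Everything else can be placed before C in some valid order, so C can sit as late as position 8 − 2 = 6.

6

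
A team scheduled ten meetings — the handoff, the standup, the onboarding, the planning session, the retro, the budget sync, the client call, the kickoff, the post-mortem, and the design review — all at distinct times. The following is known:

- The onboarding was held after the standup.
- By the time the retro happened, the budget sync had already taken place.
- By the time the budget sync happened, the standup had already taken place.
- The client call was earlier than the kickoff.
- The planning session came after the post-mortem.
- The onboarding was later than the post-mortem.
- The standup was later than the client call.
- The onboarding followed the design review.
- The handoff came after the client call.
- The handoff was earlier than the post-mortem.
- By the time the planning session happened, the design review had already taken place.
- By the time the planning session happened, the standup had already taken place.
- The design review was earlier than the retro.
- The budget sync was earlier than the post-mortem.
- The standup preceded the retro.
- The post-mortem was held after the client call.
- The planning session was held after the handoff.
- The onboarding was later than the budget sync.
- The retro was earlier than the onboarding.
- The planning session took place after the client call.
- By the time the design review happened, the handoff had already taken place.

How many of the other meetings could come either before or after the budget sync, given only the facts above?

Forced before the budget sync: the client call and the standup; forced after the budget sync: the onboarding, the planning session, the post-mortem, and the retro.
That leaves the design review, the handoff, and the kickoff with no forced order relative to the budget sync — 3.

3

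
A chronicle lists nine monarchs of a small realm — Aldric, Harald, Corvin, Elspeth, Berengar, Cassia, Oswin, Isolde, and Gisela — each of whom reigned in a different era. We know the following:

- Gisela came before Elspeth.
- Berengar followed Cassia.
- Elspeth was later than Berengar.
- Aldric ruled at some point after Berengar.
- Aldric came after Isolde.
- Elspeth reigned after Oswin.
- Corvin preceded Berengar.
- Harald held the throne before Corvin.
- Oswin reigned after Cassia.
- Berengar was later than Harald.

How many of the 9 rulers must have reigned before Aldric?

5

Directly stated before Aldric: Berengar and Isolde.
Cassia reaches Aldric via Cassia → Berengar → Aldric.
Corvin reaches Aldric via Corvin → Berengar → Aldric.
Harald reaches Aldric via Harald → Berengar → Aldric.
That's Berengar, Cassia, Corvin, Harald, and Isolde — 5 in all.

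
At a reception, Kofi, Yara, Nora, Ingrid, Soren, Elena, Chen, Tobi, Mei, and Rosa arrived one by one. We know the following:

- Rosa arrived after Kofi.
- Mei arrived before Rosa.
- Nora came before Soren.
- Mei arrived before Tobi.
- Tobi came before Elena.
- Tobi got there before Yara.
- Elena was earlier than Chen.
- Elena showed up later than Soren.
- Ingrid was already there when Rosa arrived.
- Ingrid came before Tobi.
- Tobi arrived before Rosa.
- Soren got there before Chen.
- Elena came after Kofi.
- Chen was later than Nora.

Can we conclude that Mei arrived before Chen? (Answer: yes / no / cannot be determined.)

Chain the constraints: Mei → Tobi → Elena → Chen. Each link is directly stated, so Mei comes before Chen.

yes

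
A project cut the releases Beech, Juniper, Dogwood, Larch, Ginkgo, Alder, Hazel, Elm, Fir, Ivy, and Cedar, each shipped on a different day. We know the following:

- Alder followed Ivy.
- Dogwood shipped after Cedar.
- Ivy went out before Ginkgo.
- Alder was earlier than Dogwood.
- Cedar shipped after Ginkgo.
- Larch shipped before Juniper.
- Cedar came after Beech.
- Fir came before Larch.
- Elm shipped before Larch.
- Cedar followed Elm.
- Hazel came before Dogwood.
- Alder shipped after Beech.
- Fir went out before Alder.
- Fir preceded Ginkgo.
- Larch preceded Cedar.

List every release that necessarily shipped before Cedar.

Beech, Elm, Fir, Ginkgo, Ivy, Larch

Directly stated before Cedar: Beech, Elm, Ginkgo, and Larch.
Fir reaches Cedar via Fir → Larch → Cedar.
Ivy reaches Cedar via Ivy → Ginkgo → Cedar.
No chain forces Alder (or any of the others) ahead of Cedar.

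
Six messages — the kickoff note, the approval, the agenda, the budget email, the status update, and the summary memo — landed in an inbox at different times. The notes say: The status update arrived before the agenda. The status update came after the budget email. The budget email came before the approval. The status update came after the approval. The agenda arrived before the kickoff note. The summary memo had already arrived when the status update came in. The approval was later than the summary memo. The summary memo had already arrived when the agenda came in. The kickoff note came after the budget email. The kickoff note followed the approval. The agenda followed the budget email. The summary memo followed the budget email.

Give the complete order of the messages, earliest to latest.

the budget email, the summary memo, the approval, the status update, the agenda, the kickoff note

The constraints fix every adjacent pair, so only one ordering works:
the budget email → the summary memo → the approval → the status update → the agenda → the kickoff note.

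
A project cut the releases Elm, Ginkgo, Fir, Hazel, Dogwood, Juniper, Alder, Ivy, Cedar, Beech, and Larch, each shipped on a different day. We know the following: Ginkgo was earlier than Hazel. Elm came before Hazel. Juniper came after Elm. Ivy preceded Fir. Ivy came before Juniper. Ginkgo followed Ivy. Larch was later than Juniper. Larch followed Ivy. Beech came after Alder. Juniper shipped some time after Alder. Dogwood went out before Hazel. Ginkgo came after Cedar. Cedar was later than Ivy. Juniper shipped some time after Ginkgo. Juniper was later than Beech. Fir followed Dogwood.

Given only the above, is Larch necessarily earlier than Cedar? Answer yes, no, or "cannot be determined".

Tracing the constraints gives Cedar → Ginkgo → Juniper → Larch, so Cedar must come before Larch.
That means Larch cannot be before Cedar.

no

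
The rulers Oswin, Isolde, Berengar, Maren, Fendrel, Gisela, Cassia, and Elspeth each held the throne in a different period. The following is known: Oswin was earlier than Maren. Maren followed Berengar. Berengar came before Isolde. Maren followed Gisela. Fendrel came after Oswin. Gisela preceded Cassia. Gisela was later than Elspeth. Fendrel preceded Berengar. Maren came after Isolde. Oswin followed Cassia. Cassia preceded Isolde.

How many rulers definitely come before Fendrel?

Directly stated before Fendrel: Oswin.
Cassia reaches Fendrel via Cassia → Oswin → Fendrel.
Elspeth reaches Fendrel via Elspeth → Gisela → Cassia → Oswin → Fendrel.
Gisela reaches Fendrel via Gisela → Cassia → Oswin → Fendrel.
No chain forces Berengar (or any of the others) ahead of Fendrel.
That's Cassia, Elspeth, Gisela, and Oswin — 4 in all.

4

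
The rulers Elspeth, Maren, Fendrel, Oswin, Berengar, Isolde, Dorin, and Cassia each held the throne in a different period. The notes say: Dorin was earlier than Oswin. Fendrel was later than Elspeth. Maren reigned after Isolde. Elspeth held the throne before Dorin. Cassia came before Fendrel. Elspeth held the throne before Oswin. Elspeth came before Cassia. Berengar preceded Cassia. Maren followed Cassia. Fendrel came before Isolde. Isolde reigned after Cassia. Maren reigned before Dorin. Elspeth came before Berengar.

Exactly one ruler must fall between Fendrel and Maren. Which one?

Tracing the constraints gives Fendrel → Isolde → Maren, so Isolde sits after Fendrel and before Maren.
No other ruler is forced both after Fendrel and before Maren.

Isolde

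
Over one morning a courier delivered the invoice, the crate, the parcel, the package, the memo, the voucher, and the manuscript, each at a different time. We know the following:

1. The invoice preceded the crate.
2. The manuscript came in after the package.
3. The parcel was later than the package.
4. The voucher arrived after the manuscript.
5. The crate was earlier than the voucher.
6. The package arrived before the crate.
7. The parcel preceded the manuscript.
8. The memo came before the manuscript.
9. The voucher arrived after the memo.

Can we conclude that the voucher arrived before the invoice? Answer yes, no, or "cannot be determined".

no

Tracing the constraints gives the invoice → the crate → the voucher, so the invoice must come before the voucher.
That means the voucher cannot be before the invoice.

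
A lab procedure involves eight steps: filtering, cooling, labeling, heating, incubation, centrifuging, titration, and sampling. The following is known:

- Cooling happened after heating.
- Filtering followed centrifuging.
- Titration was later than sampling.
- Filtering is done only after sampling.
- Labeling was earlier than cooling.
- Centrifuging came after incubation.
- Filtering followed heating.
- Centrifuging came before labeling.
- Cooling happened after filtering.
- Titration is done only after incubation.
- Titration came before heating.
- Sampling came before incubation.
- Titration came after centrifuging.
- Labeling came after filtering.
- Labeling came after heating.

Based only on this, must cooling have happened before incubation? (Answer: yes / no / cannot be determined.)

no

Tracing the constraints gives incubation → centrifuging → labeling → cooling, so incubation must come before cooling.
That means cooling cannot be before incubation.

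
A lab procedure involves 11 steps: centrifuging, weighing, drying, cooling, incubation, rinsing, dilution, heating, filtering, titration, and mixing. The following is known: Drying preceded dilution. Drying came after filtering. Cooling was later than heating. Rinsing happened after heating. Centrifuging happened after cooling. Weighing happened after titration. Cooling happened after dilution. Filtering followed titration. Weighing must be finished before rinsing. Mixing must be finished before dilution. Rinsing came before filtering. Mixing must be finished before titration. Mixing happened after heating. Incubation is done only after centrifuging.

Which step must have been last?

Every other step has a chain of constraints placing it before incubation, so incubation is last.

incubation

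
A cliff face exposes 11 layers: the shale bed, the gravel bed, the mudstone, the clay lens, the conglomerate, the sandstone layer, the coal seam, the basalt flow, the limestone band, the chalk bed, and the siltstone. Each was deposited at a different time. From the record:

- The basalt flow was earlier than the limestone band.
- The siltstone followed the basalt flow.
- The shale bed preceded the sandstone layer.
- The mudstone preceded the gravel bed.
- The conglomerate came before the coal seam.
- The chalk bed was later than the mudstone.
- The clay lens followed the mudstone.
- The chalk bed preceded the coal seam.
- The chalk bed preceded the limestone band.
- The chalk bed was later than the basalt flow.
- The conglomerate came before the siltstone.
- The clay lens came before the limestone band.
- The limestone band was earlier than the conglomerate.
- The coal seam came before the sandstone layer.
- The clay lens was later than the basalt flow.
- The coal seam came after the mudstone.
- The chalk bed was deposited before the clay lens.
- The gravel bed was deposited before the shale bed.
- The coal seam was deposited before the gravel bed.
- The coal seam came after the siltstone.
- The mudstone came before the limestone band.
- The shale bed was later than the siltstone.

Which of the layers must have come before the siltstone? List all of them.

the basalt flow, the chalk bed, the clay lens, the conglomerate, the limestone band, the mudstone

Directly stated before the siltstone: the basalt flow and the conglomerate.
The chalk bed reaches the siltstone via the chalk bed → the limestone band → the conglomerate → the siltstone.
The clay lens reaches the siltstone via the clay lens → the limestone band → the conglomerate → the siltstone.
The limestone band reaches the siltstone via the limestone band → the conglomerate → the siltstone.
Likewise the mudstone reaches the siltstone by chaining the stated constraints.
No chain forces the gravel bed (or any of the others) ahead of the siltstone.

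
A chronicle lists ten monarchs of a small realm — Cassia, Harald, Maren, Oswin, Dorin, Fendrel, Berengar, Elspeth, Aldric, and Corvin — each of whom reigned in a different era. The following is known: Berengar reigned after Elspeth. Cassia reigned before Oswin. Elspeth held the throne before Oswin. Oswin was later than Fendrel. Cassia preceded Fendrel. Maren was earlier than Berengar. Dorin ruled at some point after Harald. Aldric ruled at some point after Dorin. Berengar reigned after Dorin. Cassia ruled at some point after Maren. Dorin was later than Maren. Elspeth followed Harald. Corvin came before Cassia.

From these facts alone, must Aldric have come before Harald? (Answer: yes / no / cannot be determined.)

no

Tracing the constraints gives Harald → Dorin → Aldric, so Harald must come before Aldric.
That means Aldric cannot be before Harald.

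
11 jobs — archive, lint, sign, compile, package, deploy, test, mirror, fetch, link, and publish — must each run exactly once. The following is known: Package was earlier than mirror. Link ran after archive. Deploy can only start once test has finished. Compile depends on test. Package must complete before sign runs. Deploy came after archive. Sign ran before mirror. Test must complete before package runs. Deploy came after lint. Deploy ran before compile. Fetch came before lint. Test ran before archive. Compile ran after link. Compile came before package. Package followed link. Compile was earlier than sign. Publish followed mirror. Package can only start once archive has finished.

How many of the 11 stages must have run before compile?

Directly stated before compile: deploy, link, and test.
Archive reaches compile via archive → link → compile.
Fetch reaches compile via fetch → lint → deploy → compile.
Lint reaches compile via lint → deploy → compile.
No chain forces sign (or any of the others) ahead of compile.
That's archive, deploy, fetch, link, lint, and test — 6 in all.

6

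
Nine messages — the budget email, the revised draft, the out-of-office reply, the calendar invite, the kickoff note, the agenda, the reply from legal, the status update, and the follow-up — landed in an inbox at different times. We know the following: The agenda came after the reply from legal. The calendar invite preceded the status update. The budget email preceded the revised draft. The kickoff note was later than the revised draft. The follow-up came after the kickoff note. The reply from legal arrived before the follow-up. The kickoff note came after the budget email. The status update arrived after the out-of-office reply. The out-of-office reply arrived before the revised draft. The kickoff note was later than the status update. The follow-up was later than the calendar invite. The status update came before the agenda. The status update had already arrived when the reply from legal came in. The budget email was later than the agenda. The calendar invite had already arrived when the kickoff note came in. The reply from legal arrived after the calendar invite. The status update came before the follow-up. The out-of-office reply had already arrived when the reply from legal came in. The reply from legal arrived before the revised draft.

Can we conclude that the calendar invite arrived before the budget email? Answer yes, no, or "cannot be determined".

Chain the constraints: the calendar invite → the reply from legal → the agenda → the budget email. Each link is directly stated, so the calendar invite comes before the budget email.

yes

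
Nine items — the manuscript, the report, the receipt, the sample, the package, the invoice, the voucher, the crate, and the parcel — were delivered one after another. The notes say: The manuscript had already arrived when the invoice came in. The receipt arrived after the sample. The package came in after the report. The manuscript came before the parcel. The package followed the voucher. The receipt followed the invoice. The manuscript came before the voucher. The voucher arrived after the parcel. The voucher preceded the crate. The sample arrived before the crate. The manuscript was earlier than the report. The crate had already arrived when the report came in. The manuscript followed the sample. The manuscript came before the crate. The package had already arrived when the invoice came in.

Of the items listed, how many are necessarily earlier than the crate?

Directly stated before the crate: the manuscript, the sample, and the voucher.
The parcel reaches the crate via the parcel → the voucher → the crate.
That's the manuscript, the parcel, the sample, and the voucher — 4 in all.

4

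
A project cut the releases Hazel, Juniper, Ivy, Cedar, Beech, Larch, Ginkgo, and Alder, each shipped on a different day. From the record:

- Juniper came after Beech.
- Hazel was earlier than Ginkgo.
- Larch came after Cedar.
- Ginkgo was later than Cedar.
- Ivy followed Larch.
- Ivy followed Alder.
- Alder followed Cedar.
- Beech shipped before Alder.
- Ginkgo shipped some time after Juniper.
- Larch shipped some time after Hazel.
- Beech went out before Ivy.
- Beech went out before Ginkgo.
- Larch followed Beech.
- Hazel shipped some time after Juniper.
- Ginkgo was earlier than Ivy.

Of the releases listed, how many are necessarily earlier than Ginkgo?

Directly stated before Ginkgo: Beech, Cedar, Hazel, and Juniper.
No chain forces Larch (or any of the others) ahead of Ginkgo.
That's Beech, Cedar, Hazel, and Juniper — 4 in all.

4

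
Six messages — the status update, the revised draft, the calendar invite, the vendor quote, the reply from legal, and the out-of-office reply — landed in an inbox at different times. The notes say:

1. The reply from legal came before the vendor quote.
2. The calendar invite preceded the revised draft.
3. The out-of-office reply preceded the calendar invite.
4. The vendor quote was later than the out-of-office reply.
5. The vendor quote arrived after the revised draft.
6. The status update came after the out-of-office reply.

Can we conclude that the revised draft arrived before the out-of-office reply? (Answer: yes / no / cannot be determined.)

Tracing the constraints gives the out-of-office reply → the calendar invite → the revised draft, so the out-of-office reply must come before the revised draft.
That means the revised draft cannot be before the out-of-office reply.

no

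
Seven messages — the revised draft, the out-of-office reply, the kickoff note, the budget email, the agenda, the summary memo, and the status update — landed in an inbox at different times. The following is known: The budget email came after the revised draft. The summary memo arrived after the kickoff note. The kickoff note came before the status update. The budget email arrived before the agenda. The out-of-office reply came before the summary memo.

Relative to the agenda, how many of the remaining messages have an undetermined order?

Forced before the agenda: the budget email and the revised draft.
That leaves the kickoff note, the out-of-office reply, the status update, and the summary memo with no forced order relative to the agenda — 4.

4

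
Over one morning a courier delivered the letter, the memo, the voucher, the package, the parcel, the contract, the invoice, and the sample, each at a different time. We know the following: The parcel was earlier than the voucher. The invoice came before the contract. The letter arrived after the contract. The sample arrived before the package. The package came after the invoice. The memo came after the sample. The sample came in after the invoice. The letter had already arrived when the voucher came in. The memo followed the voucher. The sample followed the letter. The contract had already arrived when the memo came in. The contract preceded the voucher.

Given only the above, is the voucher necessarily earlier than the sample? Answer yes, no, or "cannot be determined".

cannot be determined

No chain of stated constraints runs from the voucher to the sample, and none runs from the sample to the voucher either.
So the relative order of the voucher and the sample is not fixed by the given facts.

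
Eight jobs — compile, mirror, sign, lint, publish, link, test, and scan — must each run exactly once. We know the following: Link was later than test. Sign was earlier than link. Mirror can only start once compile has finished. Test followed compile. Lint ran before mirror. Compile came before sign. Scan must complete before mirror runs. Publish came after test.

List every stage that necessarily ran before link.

Directly stated before link: sign and test.
Compile reaches link via compile → sign → link.

compile, sign, test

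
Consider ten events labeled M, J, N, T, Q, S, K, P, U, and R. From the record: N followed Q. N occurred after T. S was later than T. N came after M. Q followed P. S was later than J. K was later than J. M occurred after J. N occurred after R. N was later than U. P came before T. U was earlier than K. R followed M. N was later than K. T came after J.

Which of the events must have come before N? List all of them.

Directly stated before N: K, M, Q, R, T, and U.
J reaches N via J → T → N.
P reaches N via P → T → N.
No chain forces S ahead of N.

J, K, M, P, Q, R, T, U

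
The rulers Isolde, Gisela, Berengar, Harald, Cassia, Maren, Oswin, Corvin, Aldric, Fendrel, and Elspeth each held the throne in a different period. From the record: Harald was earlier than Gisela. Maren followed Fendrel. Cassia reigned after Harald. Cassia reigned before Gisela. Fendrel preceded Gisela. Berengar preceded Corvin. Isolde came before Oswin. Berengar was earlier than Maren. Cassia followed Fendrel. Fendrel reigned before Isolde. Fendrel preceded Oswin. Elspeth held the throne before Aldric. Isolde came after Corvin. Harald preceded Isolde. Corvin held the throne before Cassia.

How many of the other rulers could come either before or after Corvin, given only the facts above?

Forced before Corvin: Berengar; forced after Corvin: Cassia, Gisela, Isolde, and Oswin.
That leaves Aldric, Elspeth, Fendrel, Harald, and Maren with no forced order relative to Corvin — 5.

5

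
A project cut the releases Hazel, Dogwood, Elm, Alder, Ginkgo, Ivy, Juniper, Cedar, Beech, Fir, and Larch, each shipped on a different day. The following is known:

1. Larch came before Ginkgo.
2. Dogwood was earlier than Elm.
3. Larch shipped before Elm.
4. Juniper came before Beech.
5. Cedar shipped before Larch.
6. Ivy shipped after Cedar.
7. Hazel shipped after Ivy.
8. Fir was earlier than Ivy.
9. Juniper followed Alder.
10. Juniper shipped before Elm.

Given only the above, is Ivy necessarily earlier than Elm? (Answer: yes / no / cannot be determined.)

cannot be determined

No chain of stated constraints runs from Ivy to Elm, and none runs from Elm to Ivy either.
So the relative order of Ivy and Elm is not fixed by the given facts.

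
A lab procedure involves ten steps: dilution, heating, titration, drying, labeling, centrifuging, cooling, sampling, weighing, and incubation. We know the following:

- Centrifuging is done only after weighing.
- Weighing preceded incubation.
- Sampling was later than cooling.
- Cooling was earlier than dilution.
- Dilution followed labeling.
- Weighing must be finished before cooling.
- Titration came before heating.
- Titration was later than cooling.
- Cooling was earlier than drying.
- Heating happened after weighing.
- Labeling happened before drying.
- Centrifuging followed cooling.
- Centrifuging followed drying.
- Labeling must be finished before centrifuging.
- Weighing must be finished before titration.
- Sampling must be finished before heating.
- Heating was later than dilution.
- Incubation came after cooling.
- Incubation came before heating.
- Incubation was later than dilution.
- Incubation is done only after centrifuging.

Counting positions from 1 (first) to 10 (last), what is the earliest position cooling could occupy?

Weighing must come before cooling — 1 forced predecessor.
Nothing else is forced ahead of cooling, so its earliest slot is position 1 + 1 = 2.

2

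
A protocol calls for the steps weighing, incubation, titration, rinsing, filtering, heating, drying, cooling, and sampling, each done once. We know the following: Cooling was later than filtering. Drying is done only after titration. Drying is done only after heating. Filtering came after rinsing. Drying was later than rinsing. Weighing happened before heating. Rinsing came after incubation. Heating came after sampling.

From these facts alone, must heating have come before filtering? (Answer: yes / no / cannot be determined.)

cannot be determined

No chain of stated constraints runs from heating to filtering, and none runs from filtering to heating either.
So the relative order of heating and filtering is not fixed by the given facts.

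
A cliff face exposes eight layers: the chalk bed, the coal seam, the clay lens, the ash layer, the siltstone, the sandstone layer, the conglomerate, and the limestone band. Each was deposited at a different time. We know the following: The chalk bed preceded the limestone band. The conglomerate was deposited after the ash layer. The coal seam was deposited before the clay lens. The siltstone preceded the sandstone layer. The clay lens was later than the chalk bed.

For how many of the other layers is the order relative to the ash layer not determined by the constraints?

6

Forced after the ash layer: the conglomerate.
That leaves the chalk bed, the clay lens, the coal seam, the limestone band, the sandstone layer, and the siltstone with no forced order relative to the ash layer — 6.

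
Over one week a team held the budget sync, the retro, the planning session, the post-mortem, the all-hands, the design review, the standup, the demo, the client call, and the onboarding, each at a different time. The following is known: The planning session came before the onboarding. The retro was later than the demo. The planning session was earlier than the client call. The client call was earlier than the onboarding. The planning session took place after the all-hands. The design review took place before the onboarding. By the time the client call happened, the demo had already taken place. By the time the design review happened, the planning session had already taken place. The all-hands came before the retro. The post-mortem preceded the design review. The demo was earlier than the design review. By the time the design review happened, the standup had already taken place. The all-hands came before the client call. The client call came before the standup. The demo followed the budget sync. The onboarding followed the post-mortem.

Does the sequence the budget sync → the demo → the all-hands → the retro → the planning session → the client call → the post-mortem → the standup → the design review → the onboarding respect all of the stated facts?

Check each stated constraint against the proposed order — e.g. the planning session is ahead of the onboarding; the demo is ahead of the design review. Every pair is in the required order; nothing is violated.

yes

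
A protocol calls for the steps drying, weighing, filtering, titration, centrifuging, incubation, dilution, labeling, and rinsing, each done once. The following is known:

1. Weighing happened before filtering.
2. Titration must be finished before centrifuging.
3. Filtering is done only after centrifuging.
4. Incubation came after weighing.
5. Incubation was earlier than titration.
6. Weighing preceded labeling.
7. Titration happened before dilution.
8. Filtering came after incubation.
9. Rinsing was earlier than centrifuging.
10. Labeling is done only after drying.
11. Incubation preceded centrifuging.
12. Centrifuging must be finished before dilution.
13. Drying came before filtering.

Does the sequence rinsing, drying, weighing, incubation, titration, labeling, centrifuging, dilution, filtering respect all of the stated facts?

yes

Check each stated constraint against the proposed order — e.g. rinsing is ahead of centrifuging; drying is ahead of filtering. Every pair is in the required order; nothing is violated.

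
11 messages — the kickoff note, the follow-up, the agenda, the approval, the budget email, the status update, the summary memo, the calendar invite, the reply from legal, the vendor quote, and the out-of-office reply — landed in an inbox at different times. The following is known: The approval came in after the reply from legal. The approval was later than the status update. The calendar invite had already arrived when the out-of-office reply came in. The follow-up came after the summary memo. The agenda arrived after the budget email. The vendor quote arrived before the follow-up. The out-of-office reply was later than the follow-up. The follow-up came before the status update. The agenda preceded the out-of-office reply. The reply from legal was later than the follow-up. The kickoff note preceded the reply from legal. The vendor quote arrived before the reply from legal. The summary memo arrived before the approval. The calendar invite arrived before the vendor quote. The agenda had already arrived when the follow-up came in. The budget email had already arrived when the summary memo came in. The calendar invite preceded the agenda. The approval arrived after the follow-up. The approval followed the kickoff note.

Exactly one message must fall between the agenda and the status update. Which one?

the follow-up

Tracing the constraints gives the agenda → the follow-up → the status update, so the follow-up sits after the agenda and before the status update.
No other message is forced both after the agenda and before the status update.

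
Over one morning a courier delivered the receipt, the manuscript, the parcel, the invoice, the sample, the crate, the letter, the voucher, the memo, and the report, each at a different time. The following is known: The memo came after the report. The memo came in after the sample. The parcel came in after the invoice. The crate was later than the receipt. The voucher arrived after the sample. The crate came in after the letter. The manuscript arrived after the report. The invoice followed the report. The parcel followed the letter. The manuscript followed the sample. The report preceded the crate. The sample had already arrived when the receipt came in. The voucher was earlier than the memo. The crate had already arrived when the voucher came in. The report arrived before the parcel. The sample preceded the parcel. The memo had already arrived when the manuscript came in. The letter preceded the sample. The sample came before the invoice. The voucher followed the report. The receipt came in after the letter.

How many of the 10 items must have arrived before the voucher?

Directly stated before the voucher: the crate, the report, and the sample.
The letter reaches the voucher via the letter → the sample → the voucher.
The receipt reaches the voucher via the receipt → the crate → the voucher.
That's the crate, the letter, the receipt, the report, and the sample — 5 in all.

5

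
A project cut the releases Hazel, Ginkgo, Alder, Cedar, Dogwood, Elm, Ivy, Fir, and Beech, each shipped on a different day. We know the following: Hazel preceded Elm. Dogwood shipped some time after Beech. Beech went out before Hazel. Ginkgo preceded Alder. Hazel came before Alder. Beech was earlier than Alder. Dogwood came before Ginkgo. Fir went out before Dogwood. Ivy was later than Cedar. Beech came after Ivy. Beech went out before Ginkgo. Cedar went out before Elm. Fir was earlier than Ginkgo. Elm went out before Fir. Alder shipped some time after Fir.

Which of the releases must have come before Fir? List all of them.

Directly stated before Fir: Elm.
Beech reaches Fir via Beech → Hazel → Elm → Fir.
Cedar reaches Fir via Cedar → Elm → Fir.
Hazel reaches Fir via Hazel → Elm → Fir.
Likewise Ivy reaches Fir by chaining the stated constraints.
No chain forces Alder (or any of the others) ahead of Fir.

Beech, Cedar, Elm, Hazel, Ivy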